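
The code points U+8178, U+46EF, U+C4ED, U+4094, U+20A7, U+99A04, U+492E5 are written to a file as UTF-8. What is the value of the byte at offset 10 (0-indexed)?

U+8178 → 3-byte form E8 85 B8 at offsets 0–2.
U+46EF → 3-byte form E4 9B AF at offsets 3–5.
U+C4ED → 3-byte form EC 93 AD at offsets 6–8.
U+4094 → 3-byte form E4 82 94 at offsets 9–11.
Offset 10 falls in char 4's range; it's byte 2 of E4 82 94 = 0x82.

0x82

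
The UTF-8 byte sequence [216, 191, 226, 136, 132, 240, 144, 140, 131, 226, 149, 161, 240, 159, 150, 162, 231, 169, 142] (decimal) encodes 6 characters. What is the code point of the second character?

Offset 0: leading byte 0xD8 = 11011000 → 2-byte char #1 = D8 BF.
Offset 2: leading byte 0xE2 = 11100010 → 3-byte char #2 = E2 88 84.
Leading byte 0xE2 = 11100010 matches 1110xxxx → 3-byte sequence.
Byte 1: 0xE2 = 11100010, payload 0010 (4 bits).
Byte 2: 0x88 = 10001000 (10xxxxxx ✓), payload 001000.
Byte 3: 0x84 = 10000100 (10xxxxxx ✓), payload 000100.
Concatenate: 0010001000000100 = 0x2204 (16 bits → U+2204).

U+2204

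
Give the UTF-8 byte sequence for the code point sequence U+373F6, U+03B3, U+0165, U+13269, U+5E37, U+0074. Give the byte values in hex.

F0 B7 8F B6 CE B3 C5 A5 F0 93 89 A9 E5 B8 B7 74

U+373F6: 4-byte form → F0 B7 8F B6.
U+03B3: 2-byte form → CE B3.
U+0165: 2-byte form → C5 A5.
U+13269: 4-byte form → F0 93 89 A9.
U+5E37: 3-byte form → E5 B8 B7.
U+0074: 1-byte form → 74.
Concatenated (16 bytes): F0 B7 8F B6 CE B3 C5 A5 F0 93 89 A9 E5 B8 B7 74.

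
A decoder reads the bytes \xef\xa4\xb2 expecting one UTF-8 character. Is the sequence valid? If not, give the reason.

valid

Leading byte 0xEF = 11101111 → 3-byte form.
Continuation bytes 0xA4=10100100, 0xB2=10110010 all match 10xxxxxx.
Decoded value 0xF932 is ≥ 0x800 (shortest form) and not a surrogate.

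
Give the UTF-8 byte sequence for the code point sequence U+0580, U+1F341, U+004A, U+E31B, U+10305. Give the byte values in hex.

D6 80 F0 9F 8D 81 4A EE 8C 9B F0 90 8C 85

U+0580: 2-byte form → D6 80.
U+1F341: 4-byte form → F0 9F 8D 81.
U+004A: 1-byte form → 4A.
U+E31B: 3-byte form → EE 8C 9B.
U+10305: 4-byte form → F0 90 8C 85.
Concatenated (14 bytes): D6 80 F0 9F 8D 81 4A EE 8C 9B F0 90 8C 85.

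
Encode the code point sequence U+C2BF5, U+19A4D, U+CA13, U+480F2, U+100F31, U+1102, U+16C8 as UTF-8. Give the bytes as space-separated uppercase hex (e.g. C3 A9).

U+C2BF5: 4-byte form → F3 82 AF B5.
U+19A4D: 4-byte form → F0 99 A9 8D.
U+CA13: 3-byte form → EC A8 93.
U+480F2: 4-byte form → F1 88 83 B2.
U+100F31: 4-byte form → F4 80 BC B1.
U+1102: 3-byte form → E1 84 82.
U+16C8: 3-byte form → E1 9B 88.
Concatenated (25 bytes): F3 82 AF B5 F0 99 A9 8D EC A8 93 F1 88 83 B2 F4 80 BC B1 E1 84 82 E1 9B 88.

F3 82 AF B5 F0 99 A9 8D EC A8 93 F1 88 83 B2 F4 80 BC B1 E1 84 82 E1 9B 88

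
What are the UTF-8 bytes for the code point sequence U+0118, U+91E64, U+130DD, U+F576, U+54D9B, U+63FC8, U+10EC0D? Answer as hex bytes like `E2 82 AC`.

C4 98 F2 91 B9 A4 F0 93 83 9D EF 95 B6 F1 94 B6 9B F1 A3 BF 88 F4 8E B0 8D

U+0118: 2-byte form → C4 98.
U+91E64: 4-byte form → F2 91 B9 A4.
U+130DD: 4-byte form → F0 93 83 9D.
U+F576: 3-byte form → EF 95 B6.
U+54D9B: 4-byte form → F1 94 B6 9B.
U+63FC8: 4-byte form → F1 A3 BF 88.
U+10EC0D: 4-byte form → F4 8E B0 8D.
Concatenated (25 bytes): C4 98 F2 91 B9 A4 F0 93 83 9D EF 95 B6 F1 94 B6 9B F1 A3 BF 88 F4 8E B0 8D.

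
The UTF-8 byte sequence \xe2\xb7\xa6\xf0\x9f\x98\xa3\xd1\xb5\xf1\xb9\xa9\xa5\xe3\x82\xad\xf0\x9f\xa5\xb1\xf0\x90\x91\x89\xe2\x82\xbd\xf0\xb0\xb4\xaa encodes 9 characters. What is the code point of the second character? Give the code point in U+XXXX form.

U+1F623

Offset 0: leading byte 0xE2 = 11100010 → 3-byte char #1 = E2 B7 A6.
Offset 3: leading byte 0xF0 = 11110000 → 4-byte char #2 = F0 9F 98 A3.
Leading byte 0xF0 = 11110000 matches 11110xxx → 4-byte sequence.
Byte 1: 0xF0 = 11110000, payload 000 (3 bits).
Byte 2: 0x9F = 10011111 (10xxxxxx ✓), payload 011111.
Byte 3: 0x98 = 10011000 (10xxxxxx ✓), payload 011000.
Byte 4: 0xA3 = 10100011 (10xxxxxx ✓), payload 100011.
Concatenate: 000011111011000100011 = 0x1F623 (21 bits → U+1F623).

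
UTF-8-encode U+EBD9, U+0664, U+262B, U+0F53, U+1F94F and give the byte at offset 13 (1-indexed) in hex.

0x9F

1-indexed offset 13 is 0-indexed offset 12.
U+EBD9 → 3-byte form EE AF 99 at offsets 0–2.
U+0664 → 2-byte form D9 A4 at offsets 3–4.
U+262B → 3-byte form E2 98 AB at offsets 5–7.
U+0F53 → 3-byte form E0 BD 93 at offsets 8–10.
U+1F94F → 4-byte form F0 9F A5 8F at offsets 11–14.
Offset 12 falls in char 5's range; it's byte 2 of F0 9F A5 8F = 0x9F.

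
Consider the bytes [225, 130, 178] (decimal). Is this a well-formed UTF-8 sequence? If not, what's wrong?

valid

Leading byte 0xE1 = 11100001 → 3-byte form.
Continuation bytes 0x82=10000010, 0xB2=10110010 all match 10xxxxxx.
Decoded value 0x10B2 is ≥ 0x800 (shortest form) and not a surrogate.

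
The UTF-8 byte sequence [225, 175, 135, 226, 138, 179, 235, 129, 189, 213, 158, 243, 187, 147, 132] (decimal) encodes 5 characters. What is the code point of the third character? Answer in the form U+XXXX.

Offset 0: leading byte 0xE1 = 11100001 → 3-byte char #1 = E1 AF 87.
Offset 3: leading byte 0xE2 = 11100010 → 3-byte char #2 = E2 8A B3.
Offset 6: leading byte 0xEB = 11101011 → 3-byte char #3 = EB 81 BD.
Leading byte 0xEB = 11101011 matches 1110xxxx → 3-byte sequence.
Byte 1: 0xEB = 11101011, payload 1011 (4 bits).
Byte 2: 0x81 = 10000001 (10xxxxxx ✓), payload 000001.
Byte 3: 0xBD = 10111101 (10xxxxxx ✓), payload 111101.
Concatenate: 1011000001111101 = 0xB07D (16 bits → U+B07D).

U+B07D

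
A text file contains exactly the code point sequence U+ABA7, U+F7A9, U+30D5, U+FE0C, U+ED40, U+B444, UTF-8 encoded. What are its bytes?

U+ABA7: 3-byte form → EA AE A7.
U+F7A9: 3-byte form → EF 9E A9.
U+30D5: 3-byte form → E3 83 95.
U+FE0C: 3-byte form → EF B8 8C.
U+ED40: 3-byte form → EE B5 80.
U+B444: 3-byte form → EB 91 84.
Concatenated (18 bytes): EA AE A7 EF 9E A9 E3 83 95 EF B8 8C EE B5 80 EB 91 84.

EA AE A7 EF 9E A9 E3 83 95 EF B8 8C EE B5 80 EB 91 84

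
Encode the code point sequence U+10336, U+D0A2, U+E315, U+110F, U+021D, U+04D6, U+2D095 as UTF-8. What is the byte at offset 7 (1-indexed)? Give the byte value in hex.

0xA2

1-indexed offset 7 is 0-indexed offset 6.
U+10336 → 4-byte form F0 90 8C B6 at offsets 0–3.
U+D0A2 → 3-byte form ED 82 A2 at offsets 4–6.
Offset 6 falls in char 2's range; it's byte 3 of ED 82 A2 = 0xA2.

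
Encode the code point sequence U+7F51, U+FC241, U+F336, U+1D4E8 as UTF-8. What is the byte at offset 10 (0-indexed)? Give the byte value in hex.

U+7F51 → 3-byte form E7 BD 91 at offsets 0–2.
U+FC241 → 4-byte form F3 BC 89 81 at offsets 3–6.
U+F336 → 3-byte form EF 8C B6 at offsets 7–9.
U+1D4E8 → 4-byte form F0 9D 93 A8 at offsets 10–13.
Offset 10 falls in char 4's range; it's byte 1 of F0 9D 93 A8 = 0xF0.

0xF0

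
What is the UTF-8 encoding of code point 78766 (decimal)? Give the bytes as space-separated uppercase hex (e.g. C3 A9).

F0 93 8E AE

U+133AE = 0x133AE = 78766 decimal. In range U+10000–U+10FFFF → 4-byte form: 11110xxx 10xxxxxx 10xxxxxx 10xxxxxx.
Binary (21 bits): 000010011001110101110.
Split 3+6+6+6: 000 | 010011 | 001110 | 101110.
Byte 1: 11110000 = 0xF0.
Byte 2: 10010011 = 0x93.
Byte 3: 10001110 = 0x8E.
Byte 4: 10101110 = 0xAE.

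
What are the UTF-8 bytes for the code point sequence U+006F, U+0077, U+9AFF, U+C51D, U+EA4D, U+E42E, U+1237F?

U+006F: 1-byte form → 6F.
U+0077: 1-byte form → 77.
U+9AFF: 3-byte form → E9 AB BF.
U+C51D: 3-byte form → EC 94 9D.
U+EA4D: 3-byte form → EE A9 8D.
U+E42E: 3-byte form → EE 90 AE.
U+1237F: 4-byte form → F0 92 8D BF.
Concatenated (18 bytes): 6F 77 E9 AB BF EC 94 9D EE A9 8D EE 90 AE F0 92 8D BF.

6F 77 E9 AB BF EC 94 9D EE A9 8D EE 90 AE F0 92 8D BF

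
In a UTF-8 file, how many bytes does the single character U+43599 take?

4

U+43599 = 0x43599. UTF-8 uses 1 byte below 0x80, 2 below 0x800, 3 below 0x10000, 4 up to 0x10FFFF. 0x43599 is in U+10000–U+10FFFF → 4 bytes.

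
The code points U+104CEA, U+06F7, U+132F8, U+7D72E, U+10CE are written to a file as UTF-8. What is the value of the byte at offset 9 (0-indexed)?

U+104CEA → 4-byte form F4 84 B3 AA at offsets 0–3.
U+06F7 → 2-byte form DB B7 at offsets 4–5.
U+132F8 → 4-byte form F0 93 8B B8 at offsets 6–9.
Offset 9 falls in char 3's range; it's byte 4 of F0 93 8B B8 = 0xB8.

0xB8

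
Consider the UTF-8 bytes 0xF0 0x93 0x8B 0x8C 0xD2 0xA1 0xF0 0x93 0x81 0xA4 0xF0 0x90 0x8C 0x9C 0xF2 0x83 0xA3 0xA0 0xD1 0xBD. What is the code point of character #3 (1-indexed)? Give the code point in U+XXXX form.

U+13064

Offset 0: leading byte 0xF0 = 11110000 → 4-byte char #1 = F0 93 8B 8C.
Offset 4: leading byte 0xD2 = 11010010 → 2-byte char #2 = D2 A1.
Offset 6: leading byte 0xF0 = 11110000 → 4-byte char #3 = F0 93 81 A4.
Leading byte 0xF0 = 11110000 matches 11110xxx → 4-byte sequence.
Byte 1: 0xF0 = 11110000, payload 000 (3 bits).
Byte 2: 0x93 = 10010011 (10xxxxxx ✓), payload 010011.
Byte 3: 0x81 = 10000001 (10xxxxxx ✓), payload 000001.
Byte 4: 0xA4 = 10100100 (10xxxxxx ✓), payload 100100.
Concatenate: 000010011000001100100 = 0x13064 (21 bits → U+13064).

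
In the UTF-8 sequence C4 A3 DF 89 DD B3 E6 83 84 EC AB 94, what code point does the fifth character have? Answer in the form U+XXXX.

U+CAD4

Offset 0: leading byte 0xC4 = 11000100 → 2-byte char #1 = C4 A3.
Offset 2: leading byte 0xDF = 11011111 → 2-byte char #2 = DF 89.
Offset 4: leading byte 0xDD = 11011101 → 2-byte char #3 = DD B3.
Offset 6: leading byte 0xE6 = 11100110 → 3-byte char #4 = E6 83 84.
Offset 9: leading byte 0xEC = 11101100 → 3-byte char #5 = EC AB 94.
Leading byte 0xEC = 11101100 matches 1110xxxx → 3-byte sequence.
Byte 1: 0xEC = 11101100, payload 1100 (4 bits).
Byte 2: 0xAB = 10101011 (10xxxxxx ✓), payload 101011.
Byte 3: 0x94 = 10010100 (10xxxxxx ✓), payload 010100.
Concatenate: 1100101011010100 = 0xCAD4 (16 bits → U+CAD4).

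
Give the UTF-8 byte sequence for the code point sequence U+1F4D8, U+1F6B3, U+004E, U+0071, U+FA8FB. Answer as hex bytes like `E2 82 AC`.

U+1F4D8: 4-byte form → F0 9F 93 98.
U+1F6B3: 4-byte form → F0 9F 9A B3.
U+004E: 1-byte form → 4E.
U+0071: 1-byte form → 71.
U+FA8FB: 4-byte form → F3 BA A3 BB.
Concatenated (14 bytes): F0 9F 93 98 F0 9F 9A B3 4E 71 F3 BA A3 BB.

F0 9F 93 98 F0 9F 9A B3 4E 71 F3 BA A3 BB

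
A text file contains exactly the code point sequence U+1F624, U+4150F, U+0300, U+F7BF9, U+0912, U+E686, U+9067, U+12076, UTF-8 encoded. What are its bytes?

F0 9F 98 A4 F1 81 94 8F CC 80 F3 B7 AF B9 E0 A4 92 EE 9A 86 E9 81 A7 F0 92 81 B6

U+1F624: 4-byte form → F0 9F 98 A4.
U+4150F: 4-byte form → F1 81 94 8F.
U+0300: 2-byte form → CC 80.
U+F7BF9: 4-byte form → F3 B7 AF B9.
U+0912: 3-byte form → E0 A4 92.
U+E686: 3-byte form → EE 9A 86.
U+9067: 3-byte form → E9 81 A7.
U+12076: 4-byte form → F0 92 81 B6.
Concatenated (27 bytes): F0 9F 98 A4 F1 81 94 8F CC 80 F3 B7 AF B9 E0 A4 92 EE 9A 86 E9 81 A7 F0 92 81 B6.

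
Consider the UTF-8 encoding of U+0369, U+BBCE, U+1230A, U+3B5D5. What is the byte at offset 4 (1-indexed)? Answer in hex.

0xAF

1-indexed offset 4 is 0-indexed offset 3.
U+0369 → 2-byte form CD A9 at offsets 0–1.
U+BBCE → 3-byte form EB AF 8E at offsets 2–4.
Offset 3 falls in char 2's range; it's byte 2 of EB AF 8E = 0xAF.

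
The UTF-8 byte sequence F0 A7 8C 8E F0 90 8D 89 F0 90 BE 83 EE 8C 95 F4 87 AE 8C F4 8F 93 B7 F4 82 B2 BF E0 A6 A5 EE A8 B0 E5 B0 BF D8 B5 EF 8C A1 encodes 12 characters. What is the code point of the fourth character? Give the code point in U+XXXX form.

U+E315

Offset 0: leading byte 0xF0 = 11110000 → 4-byte char #1 = F0 A7 8C 8E.
Offset 4: leading byte 0xF0 = 11110000 → 4-byte char #2 = F0 90 8D 89.
Offset 8: leading byte 0xF0 = 11110000 → 4-byte char #3 = F0 90 BE 83.
Offset 12: leading byte 0xEE = 11101110 → 3-byte char #4 = EE 8C 95.
Leading byte 0xEE = 11101110 matches 1110xxxx → 3-byte sequence.
Byte 1: 0xEE = 11101110, payload 1110 (4 bits).
Byte 2: 0x8C = 10001100 (10xxxxxx ✓), payload 001100.
Byte 3: 0x95 = 10010101 (10xxxxxx ✓), payload 010101.
Concatenate: 1110001100010101 = 0xE315 (16 bits → U+E315).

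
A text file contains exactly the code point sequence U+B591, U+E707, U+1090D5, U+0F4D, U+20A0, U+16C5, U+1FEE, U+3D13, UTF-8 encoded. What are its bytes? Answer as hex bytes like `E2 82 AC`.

U+B591: 3-byte form → EB 96 91.
U+E707: 3-byte form → EE 9C 87.
U+1090D5: 4-byte form → F4 89 83 95.
U+0F4D: 3-byte form → E0 BD 8D.
U+20A0: 3-byte form → E2 82 A0.
U+16C5: 3-byte form → E1 9B 85.
U+1FEE: 3-byte form → E1 BF AE.
U+3D13: 3-byte form → E3 B4 93.
Concatenated (25 bytes): EB 96 91 EE 9C 87 F4 89 83 95 E0 BD 8D E2 82 A0 E1 9B 85 E1 BF AE E3 B4 93.

EB 96 91 EE 9C 87 F4 89 83 95 E0 BD 8D E2 82 A0 E1 9B 85 E1 BF AE E3 B4 93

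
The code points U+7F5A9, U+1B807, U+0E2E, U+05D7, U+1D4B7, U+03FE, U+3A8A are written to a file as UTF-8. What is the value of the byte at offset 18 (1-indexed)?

0xCF

1-indexed offset 18 is 0-indexed offset 17.
U+7F5A9 → 4-byte form F1 BF 96 A9 at offsets 0–3.
U+1B807 → 4-byte form F0 9B A0 87 at offsets 4–7.
U+0E2E → 3-byte form E0 B8 AE at offsets 8–10.
U+05D7 → 2-byte form D7 97 at offsets 11–12.
U+1D4B7 → 4-byte form F0 9D 92 B7 at offsets 13–16.
U+03FE → 2-byte form CF BE at offsets 17–18.
Offset 17 falls in char 6's range; it's byte 1 of CF BE = 0xCF.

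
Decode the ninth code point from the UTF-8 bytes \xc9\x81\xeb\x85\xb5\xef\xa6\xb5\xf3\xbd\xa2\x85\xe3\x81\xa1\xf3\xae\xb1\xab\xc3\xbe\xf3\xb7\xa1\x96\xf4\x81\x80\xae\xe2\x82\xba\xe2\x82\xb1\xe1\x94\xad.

U+10102E

Offset 0: leading byte 0xC9 = 11001001 → 2-byte char #1 = C9 81.
Offset 2: leading byte 0xEB = 11101011 → 3-byte char #2 = EB 85 B5.
Offset 5: leading byte 0xEF = 11101111 → 3-byte char #3 = EF A6 B5.
Offset 8: leading byte 0xF3 = 11110011 → 4-byte char #4 = F3 BD A2 85.
Offset 12: leading byte 0xE3 = 11100011 → 3-byte char #5 = E3 81 A1.
Offset 15: leading byte 0xF3 = 11110011 → 4-byte char #6 = F3 AE B1 AB.
Offset 19: leading byte 0xC3 = 11000011 → 2-byte char #7 = C3 BE.
Offset 21: leading byte 0xF3 = 11110011 → 4-byte char #8 = F3 B7 A1 96.
Offset 25: leading byte 0xF4 = 11110100 → 4-byte char #9 = F4 81 80 AE.
Leading byte 0xF4 = 11110100 matches 11110xxx → 4-byte sequence.
Byte 1: 0xF4 = 11110100, payload 100 (3 bits).
Byte 2: 0x81 = 10000001 (10xxxxxx ✓), payload 000001.
Byte 3: 0x80 = 10000000 (10xxxxxx ✓), payload 000000.
Byte 4: 0xAE = 10101110 (10xxxxxx ✓), payload 101110.
Concatenate: 100000001000000101110 = 0x10102E (21 bits → U+10102E).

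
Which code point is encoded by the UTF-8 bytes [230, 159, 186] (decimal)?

U+67FA

Leading byte 0xE6 = 11100110 matches 1110xxxx → 3-byte sequence.
Byte 1: 0xE6 = 11100110, payload 0110 (4 bits).
Byte 2: 0x9F = 10011111 (10xxxxxx ✓), payload 011111.
Byte 3: 0xBA = 10111010 (10xxxxxx ✓), payload 111010.
Concatenate: 0110011111111010 = 0x67FA (16 bits → U+67FA).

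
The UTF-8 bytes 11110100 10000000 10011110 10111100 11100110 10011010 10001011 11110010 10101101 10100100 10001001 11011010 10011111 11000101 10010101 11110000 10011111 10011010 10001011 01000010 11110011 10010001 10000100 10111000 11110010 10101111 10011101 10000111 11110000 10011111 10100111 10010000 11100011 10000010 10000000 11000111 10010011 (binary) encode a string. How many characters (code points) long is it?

Byte at offset 0: 0xF4 = 11110100 → 4-byte char (#1). Advance 4.
Byte at offset 4: 0xE6 = 11100110 → 3-byte char (#2). Advance 3.
Byte at offset 7: 0xF2 = 11110010 → 4-byte char (#3). Advance 4.
Byte at offset 11: 0xDA = 11011010 → 2-byte char (#4). Advance 2.
Byte at offset 13: 0xC5 = 11000101 → 2-byte char (#5). Advance 2.
Byte at offset 15: 0xF0 = 11110000 → 4-byte char (#6). Advance 4.
Byte at offset 19: 0x42 = 01000010 → 1-byte char (#7). Advance 1.
Byte at offset 20: 0xF3 = 11110011 → 4-byte char (#8). Advance 4.
Byte at offset 24: 0xF2 = 11110010 → 4-byte char (#9). Advance 4.
Byte at offset 28: 0xF0 = 11110000 → 4-byte char (#10). Advance 4.
Byte at offset 32: 0xE3 = 11100011 → 3-byte char (#11). Advance 3.
Byte at offset 35: 0xC7 = 11000111 → 2-byte char (#12). Advance 2.
Reached end at offset 37 after 12 code points.

12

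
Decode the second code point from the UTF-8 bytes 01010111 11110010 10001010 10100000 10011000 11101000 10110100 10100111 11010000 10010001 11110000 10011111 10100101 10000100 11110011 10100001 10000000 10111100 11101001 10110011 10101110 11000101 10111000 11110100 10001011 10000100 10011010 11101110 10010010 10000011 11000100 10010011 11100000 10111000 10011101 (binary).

Offset 0: leading byte 0x57 = 01010111 → 1-byte char #1 = 57.
Offset 1: leading byte 0xF2 = 11110010 → 4-byte char #2 = F2 8A A0 98.
Leading byte 0xF2 = 11110010 matches 11110xxx → 4-byte sequence.
Byte 1: 0xF2 = 11110010, payload 010 (3 bits).
Byte 2: 0x8A = 10001010 (10xxxxxx ✓), payload 001010.
Byte 3: 0xA0 = 10100000 (10xxxxxx ✓), payload 100000.
Byte 4: 0x98 = 10011000 (10xxxxxx ✓), payload 011000.
Concatenate: 010001010100000011000 = 0x8A818 (21 bits → U+8A818).

U+8A818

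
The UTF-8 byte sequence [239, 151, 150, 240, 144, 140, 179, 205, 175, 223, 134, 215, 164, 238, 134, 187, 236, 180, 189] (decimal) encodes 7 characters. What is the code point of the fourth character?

U+07C6

Offset 0: leading byte 0xEF = 11101111 → 3-byte char #1 = EF 97 96.
Offset 3: leading byte 0xF0 = 11110000 → 4-byte char #2 = F0 90 8C B3.
Offset 7: leading byte 0xCD = 11001101 → 2-byte char #3 = CD AF.
Offset 9: leading byte 0xDF = 11011111 → 2-byte char #4 = DF 86.
Leading byte 0xDF = 11011111 matches 110xxxxx → 2-byte sequence.
Byte 1: 0xDF = 11011111, payload 11111 (5 bits).
Byte 2: 0x86 = 10000110 (10xxxxxx ✓), payload 000110.
Concatenate: 11111000110 = 0x7C6 (11 bits → U+07C6).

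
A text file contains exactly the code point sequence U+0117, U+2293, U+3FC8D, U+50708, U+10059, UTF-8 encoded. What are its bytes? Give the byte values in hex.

C4 97 E2 8A 93 F0 BF B2 8D F1 90 9C 88 F0 90 81 99

U+0117: 2-byte form → C4 97.
U+2293: 3-byte form → E2 8A 93.
U+3FC8D: 4-byte form → F0 BF B2 8D.
U+50708: 4-byte form → F1 90 9C 88.
U+10059: 4-byte form → F0 90 81 99.
Concatenated (17 bytes): C4 97 E2 8A 93 F0 BF B2 8D F1 90 9C 88 F0 90 81 99.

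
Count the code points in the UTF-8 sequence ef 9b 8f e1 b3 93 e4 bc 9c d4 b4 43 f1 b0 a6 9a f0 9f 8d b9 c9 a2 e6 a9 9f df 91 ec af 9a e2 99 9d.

12

Byte at offset 0: 0xEF = 11101111 → 3-byte char (#1). Advance 3.
Byte at offset 3: 0xE1 = 11100001 → 3-byte char (#2). Advance 3.
Byte at offset 6: 0xE4 = 11100100 → 3-byte char (#3). Advance 3.
Byte at offset 9: 0xD4 = 11010100 → 2-byte char (#4). Advance 2.
Byte at offset 11: 0x43 = 01000011 → 1-byte char (#5). Advance 1.
Byte at offset 12: 0xF1 = 11110001 → 4-byte char (#6). Advance 4.
Byte at offset 16: 0xF0 = 11110000 → 4-byte char (#7). Advance 4.
Byte at offset 20: 0xC9 = 11001001 → 2-byte char (#8). Advance 2.
Byte at offset 22: 0xE6 = 11100110 → 3-byte char (#9). Advance 3.
Byte at offset 25: 0xDF = 11011111 → 2-byte char (#10). Advance 2.
Byte at offset 27: 0xEC = 11101100 → 3-byte char (#11). Advance 3.
Byte at offset 30: 0xE2 = 11100010 → 3-byte char (#12). Advance 3.
Reached end at offset 33 after 12 code points.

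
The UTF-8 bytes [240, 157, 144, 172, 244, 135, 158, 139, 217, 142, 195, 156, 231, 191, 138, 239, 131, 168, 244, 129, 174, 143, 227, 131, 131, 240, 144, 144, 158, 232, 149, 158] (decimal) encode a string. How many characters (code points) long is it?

Byte at offset 0: 0xF0 = 11110000 → 4-byte char (#1). Advance 4.
Byte at offset 4: 0xF4 = 11110100 → 4-byte char (#2). Advance 4.
Byte at offset 8: 0xD9 = 11011001 → 2-byte char (#3). Advance 2.
Byte at offset 10: 0xC3 = 11000011 → 2-byte char (#4). Advance 2.
Byte at offset 12: 0xE7 = 11100111 → 3-byte char (#5). Advance 3.
Byte at offset 15: 0xEF = 11101111 → 3-byte char (#6). Advance 3.
Byte at offset 18: 0xF4 = 11110100 → 4-byte char (#7). Advance 4.
Byte at offset 22: 0xE3 = 11100011 → 3-byte char (#8). Advance 3.
Byte at offset 25: 0xF0 = 11110000 → 4-byte char (#9). Advance 4.
Byte at offset 29: 0xE8 = 11101000 → 3-byte char (#10). Advance 3.
Reached end at offset 32 after 10 code points.

10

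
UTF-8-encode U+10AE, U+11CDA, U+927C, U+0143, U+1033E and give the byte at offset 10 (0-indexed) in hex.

0xC5

U+10AE → 3-byte form E1 82 AE at offsets 0–2.
U+11CDA → 4-byte form F0 91 B3 9A at offsets 3–6.
U+927C → 3-byte form E9 89 BC at offsets 7–9.
U+0143 → 2-byte form C5 83 at offsets 10–11.
Offset 10 falls in char 4's range; it's byte 1 of C5 83 = 0xC5.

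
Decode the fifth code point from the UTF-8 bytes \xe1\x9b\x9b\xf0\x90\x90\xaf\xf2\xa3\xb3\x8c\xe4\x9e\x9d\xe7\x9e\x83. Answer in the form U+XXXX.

Offset 0: leading byte 0xE1 = 11100001 → 3-byte char #1 = E1 9B 9B.
Offset 3: leading byte 0xF0 = 11110000 → 4-byte char #2 = F0 90 90 AF.
Offset 7: leading byte 0xF2 = 11110010 → 4-byte char #3 = F2 A3 B3 8C.
Offset 11: leading byte 0xE4 = 11100100 → 3-byte char #4 = E4 9E 9D.
Offset 14: leading byte 0xE7 = 11100111 → 3-byte char #5 = E7 9E 83.
Leading byte 0xE7 = 11100111 matches 1110xxxx → 3-byte sequence.
Byte 1: 0xE7 = 11100111, payload 0111 (4 bits).
Byte 2: 0x9E = 10011110 (10xxxxxx ✓), payload 011110.
Byte 3: 0x83 = 10000011 (10xxxxxx ✓), payload 000011.
Concatenate: 0111011110000011 = 0x7783 (16 bits → U+7783).

U+7783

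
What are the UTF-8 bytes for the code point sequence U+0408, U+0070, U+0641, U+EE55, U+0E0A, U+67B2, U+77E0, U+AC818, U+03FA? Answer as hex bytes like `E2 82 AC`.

D0 88 70 D9 81 EE B9 95 E0 B8 8A E6 9E B2 E7 9F A0 F2 AC A0 98 CF BA

U+0408: 2-byte form → D0 88.
U+0070: 1-byte form → 70.
U+0641: 2-byte form → D9 81.
U+EE55: 3-byte form → EE B9 95.
U+0E0A: 3-byte form → E0 B8 8A.
U+67B2: 3-byte form → E6 9E B2.
U+77E0: 3-byte form → E7 9F A0.
U+AC818: 4-byte form → F2 AC A0 98.
U+03FA: 2-byte form → CF BA.
Concatenated (23 bytes): D0 88 70 D9 81 EE B9 95 E0 B8 8A E6 9E B2 E7 9F A0 F2 AC A0 98 CF BA.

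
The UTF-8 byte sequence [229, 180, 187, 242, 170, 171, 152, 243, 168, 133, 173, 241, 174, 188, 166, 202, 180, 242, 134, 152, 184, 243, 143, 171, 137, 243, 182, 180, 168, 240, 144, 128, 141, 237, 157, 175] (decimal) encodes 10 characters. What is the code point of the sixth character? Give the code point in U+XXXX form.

Offset 0: leading byte 0xE5 = 11100101 → 3-byte char #1 = E5 B4 BB.
Offset 3: leading byte 0xF2 = 11110010 → 4-byte char #2 = F2 AA AB 98.
Offset 7: leading byte 0xF3 = 11110011 → 4-byte char #3 = F3 A8 85 AD.
Offset 11: leading byte 0xF1 = 11110001 → 4-byte char #4 = F1 AE BC A6.
Offset 15: leading byte 0xCA = 11001010 → 2-byte char #5 = CA B4.
Offset 17: leading byte 0xF2 = 11110010 → 4-byte char #6 = F2 86 98 B8.
Leading byte 0xF2 = 11110010 matches 11110xxx → 4-byte sequence.
Byte 1: 0xF2 = 11110010, payload 010 (3 bits).
Byte 2: 0x86 = 10000110 (10xxxxxx ✓), payload 000110.
Byte 3: 0x98 = 10011000 (10xxxxxx ✓), payload 011000.
Byte 4: 0xB8 = 10111000 (10xxxxxx ✓), payload 111000.
Concatenate: 010000110011000111000 = 0x86638 (21 bits → U+86638).

U+86638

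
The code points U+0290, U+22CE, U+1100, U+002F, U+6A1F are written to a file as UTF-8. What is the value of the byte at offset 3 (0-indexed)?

U+0290 → 2-byte form CA 90 at offsets 0–1.
U+22CE → 3-byte form E2 8B 8E at offsets 2–4.
Offset 3 falls in char 2's range; it's byte 2 of E2 8B 8E = 0x8B.

0x8B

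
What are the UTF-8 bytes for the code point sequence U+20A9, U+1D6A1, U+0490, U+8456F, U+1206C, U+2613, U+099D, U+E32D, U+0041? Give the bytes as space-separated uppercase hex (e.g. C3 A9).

E2 82 A9 F0 9D 9A A1 D2 90 F2 84 95 AF F0 92 81 AC E2 98 93 E0 A6 9D EE 8C AD 41

U+20A9: 3-byte form → E2 82 A9.
U+1D6A1: 4-byte form → F0 9D 9A A1.
U+0490: 2-byte form → D2 90.
U+8456F: 4-byte form → F2 84 95 AF.
U+1206C: 4-byte form → F0 92 81 AC.
U+2613: 3-byte form → E2 98 93.
U+099D: 3-byte form → E0 A6 9D.
U+E32D: 3-byte form → EE 8C AD.
U+0041: 1-byte form → 41.
Concatenated (27 bytes): E2 82 A9 F0 9D 9A A1 D2 90 F2 84 95 AF F0 92 81 AC E2 98 93 E0 A6 9D EE 8C AD 41.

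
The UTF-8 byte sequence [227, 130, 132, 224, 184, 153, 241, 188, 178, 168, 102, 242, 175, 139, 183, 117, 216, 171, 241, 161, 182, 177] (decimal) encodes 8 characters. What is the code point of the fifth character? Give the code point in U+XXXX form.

U+AF2F7

Offset 0: leading byte 0xE3 = 11100011 → 3-byte char #1 = E3 82 84.
Offset 3: leading byte 0xE0 = 11100000 → 3-byte char #2 = E0 B8 99.
Offset 6: leading byte 0xF1 = 11110001 → 4-byte char #3 = F1 BC B2 A8.
Offset 10: leading byte 0x66 = 01100110 → 1-byte char #4 = 66.
Offset 11: leading byte 0xF2 = 11110010 → 4-byte char #5 = F2 AF 8B B7.
Leading byte 0xF2 = 11110010 matches 11110xxx → 4-byte sequence.
Byte 1: 0xF2 = 11110010, payload 010 (3 bits).
Byte 2: 0xAF = 10101111 (10xxxxxx ✓), payload 101111.
Byte 3: 0x8B = 10001011 (10xxxxxx ✓), payload 001011.
Byte 4: 0xB7 = 10110111 (10xxxxxx ✓), payload 110111.
Concatenate: 010101111001011110111 = 0xAF2F7 (21 bits → U+AF2F7).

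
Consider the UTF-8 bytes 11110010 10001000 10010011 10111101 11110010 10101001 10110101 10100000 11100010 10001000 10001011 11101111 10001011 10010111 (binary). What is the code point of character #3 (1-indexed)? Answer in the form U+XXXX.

Offset 0: leading byte 0xF2 = 11110010 → 4-byte char #1 = F2 88 93 BD.
Offset 4: leading byte 0xF2 = 11110010 → 4-byte char #2 = F2 A9 B5 A0.
Offset 8: leading byte 0xE2 = 11100010 → 3-byte char #3 = E2 88 8B.
Leading byte 0xE2 = 11100010 matches 1110xxxx → 3-byte sequence.
Byte 1: 0xE2 = 11100010, payload 0010 (4 bits).
Byte 2: 0x88 = 10001000 (10xxxxxx ✓), payload 001000.
Byte 3: 0x8B = 10001011 (10xxxxxx ✓), payload 001011.
Concatenate: 0010001000001011 = 0x220B (16 bits → U+220B).

U+220B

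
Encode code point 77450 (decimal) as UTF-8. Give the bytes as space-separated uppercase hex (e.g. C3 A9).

U+12E8A = 0x12E8A = 77450 decimal. In range U+10000–U+10FFFF → 4-byte form: 11110xxx 10xxxxxx 10xxxxxx 10xxxxxx.
Binary (21 bits): 000010010111010001010.
Split 3+6+6+6: 000 | 010010 | 111010 | 001010.
Byte 1: 11110000 = 0xF0.
Byte 2: 10010010 = 0x92.
Byte 3: 10111010 = 0xBA.
Byte 4: 10001010 = 0x8A.

F0 92 BA 8A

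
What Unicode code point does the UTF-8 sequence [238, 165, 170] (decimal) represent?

Leading byte 0xEE = 11101110 matches 1110xxxx → 3-byte sequence.
Byte 1: 0xEE = 11101110, payload 1110 (4 bits).
Byte 2: 0xA5 = 10100101 (10xxxxxx ✓), payload 100101.
Byte 3: 0xAA = 10101010 (10xxxxxx ✓), payload 101010.
Concatenate: 1110100101101010 = 0xE96A (16 bits → U+E96A).

U+E96A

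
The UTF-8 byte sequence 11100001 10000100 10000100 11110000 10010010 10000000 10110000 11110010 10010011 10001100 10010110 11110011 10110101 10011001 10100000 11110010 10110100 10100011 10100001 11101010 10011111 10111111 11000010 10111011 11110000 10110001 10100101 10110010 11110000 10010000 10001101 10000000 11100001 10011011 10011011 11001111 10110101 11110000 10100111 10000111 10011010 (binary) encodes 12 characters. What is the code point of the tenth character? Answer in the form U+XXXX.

U+16DB

Offset 0: leading byte 0xE1 = 11100001 → 3-byte char #1 = E1 84 84.
Offset 3: leading byte 0xF0 = 11110000 → 4-byte char #2 = F0 92 80 B0.
Offset 7: leading byte 0xF2 = 11110010 → 4-byte char #3 = F2 93 8C 96.
Offset 11: leading byte 0xF3 = 11110011 → 4-byte char #4 = F3 B5 99 A0.
Offset 15: leading byte 0xF2 = 11110010 → 4-byte char #5 = F2 B4 A3 A1.
Offset 19: leading byte 0xEA = 11101010 → 3-byte char #6 = EA 9F BF.
Offset 22: leading byte 0xC2 = 11000010 → 2-byte char #7 = C2 BB.
Offset 24: leading byte 0xF0 = 11110000 → 4-byte char #8 = F0 B1 A5 B2.
Offset 28: leading byte 0xF0 = 11110000 → 4-byte char #9 = F0 90 8D 80.
Offset 32: leading byte 0xE1 = 11100001 → 3-byte char #10 = E1 9B 9B.
Leading byte 0xE1 = 11100001 matches 1110xxxx → 3-byte sequence.
Byte 1: 0xE1 = 11100001, payload 0001 (4 bits).
Byte 2: 0x9B = 10011011 (10xxxxxx ✓), payload 011011.
Byte 3: 0x9B = 10011011 (10xxxxxx ✓), payload 011011.
Concatenate: 0001011011011011 = 0x16DB (16 bits → U+16DB).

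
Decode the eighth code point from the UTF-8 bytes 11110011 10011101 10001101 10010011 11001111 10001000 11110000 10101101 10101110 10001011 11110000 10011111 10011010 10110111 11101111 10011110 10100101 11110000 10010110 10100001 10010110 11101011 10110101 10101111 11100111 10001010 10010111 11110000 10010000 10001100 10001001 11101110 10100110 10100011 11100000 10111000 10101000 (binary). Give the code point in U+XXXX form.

U+7297

Offset 0: leading byte 0xF3 = 11110011 → 4-byte char #1 = F3 9D 8D 93.
Offset 4: leading byte 0xCF = 11001111 → 2-byte char #2 = CF 88.
Offset 6: leading byte 0xF0 = 11110000 → 4-byte char #3 = F0 AD AE 8B.
Offset 10: leading byte 0xF0 = 11110000 → 4-byte char #4 = F0 9F 9A B7.
Offset 14: leading byte 0xEF = 11101111 → 3-byte char #5 = EF 9E A5.
Offset 17: leading byte 0xF0 = 11110000 → 4-byte char #6 = F0 96 A1 96.
Offset 21: leading byte 0xEB = 11101011 → 3-byte char #7 = EB B5 AF.
Offset 24: leading byte 0xE7 = 11100111 → 3-byte char #8 = E7 8A 97.
Leading byte 0xE7 = 11100111 matches 1110xxxx → 3-byte sequence.
Byte 1: 0xE7 = 11100111, payload 0111 (4 bits).
Byte 2: 0x8A = 10001010 (10xxxxxx ✓), payload 001010.
Byte 3: 0x97 = 10010111 (10xxxxxx ✓), payload 010111.
Concatenate: 0111001010010111 = 0x7297 (16 bits → U+7297).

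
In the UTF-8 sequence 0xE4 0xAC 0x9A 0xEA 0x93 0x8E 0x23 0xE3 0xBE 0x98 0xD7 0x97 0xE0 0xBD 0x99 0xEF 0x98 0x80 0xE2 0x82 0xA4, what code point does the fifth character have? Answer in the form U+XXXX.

Offset 0: leading byte 0xE4 = 11100100 → 3-byte char #1 = E4 AC 9A.
Offset 3: leading byte 0xEA = 11101010 → 3-byte char #2 = EA 93 8E.
Offset 6: leading byte 0x23 = 00100011 → 1-byte char #3 = 23.
Offset 7: leading byte 0xE3 = 11100011 → 3-byte char #4 = E3 BE 98.
Offset 10: leading byte 0xD7 = 11010111 → 2-byte char #5 = D7 97.
Leading byte 0xD7 = 11010111 matches 110xxxxx → 2-byte sequence.
Byte 1: 0xD7 = 11010111, payload 10111 (5 bits).
Byte 2: 0x97 = 10010111 (10xxxxxx ✓), payload 010111.
Concatenate: 10111010111 = 0x5D7 (11 bits → U+05D7).

U+05D7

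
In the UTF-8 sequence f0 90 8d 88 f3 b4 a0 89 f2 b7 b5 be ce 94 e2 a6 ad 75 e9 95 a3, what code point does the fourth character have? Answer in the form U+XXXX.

Offset 0: leading byte 0xF0 = 11110000 → 4-byte char #1 = F0 90 8D 88.
Offset 4: leading byte 0xF3 = 11110011 → 4-byte char #2 = F3 B4 A0 89.
Offset 8: leading byte 0xF2 = 11110010 → 4-byte char #3 = F2 B7 B5 BE.
Offset 12: leading byte 0xCE = 11001110 → 2-byte char #4 = CE 94.
Leading byte 0xCE = 11001110 matches 110xxxxx → 2-byte sequence.
Byte 1: 0xCE = 11001110, payload 01110 (5 bits).
Byte 2: 0x94 = 10010100 (10xxxxxx ✓), payload 010100.
Concatenate: 01110010100 = 0x394 (11 bits → U+0394).

U+0394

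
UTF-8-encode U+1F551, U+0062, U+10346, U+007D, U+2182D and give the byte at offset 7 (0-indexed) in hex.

U+1F551 → 4-byte form F0 9F 95 91 at offsets 0–3.
U+0062 → 1-byte form 62 at offsets 4–4.
U+10346 → 4-byte form F0 90 8D 86 at offsets 5–8.
Offset 7 falls in char 3's range; it's byte 3 of F0 90 8D 86 = 0x8D.

0x8D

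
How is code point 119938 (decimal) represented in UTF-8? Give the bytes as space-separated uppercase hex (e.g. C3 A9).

F0 9D 92 82

U+1D482 = 0x1D482 = 119938 decimal. In range U+10000–U+10FFFF → 4-byte form: 11110xxx 10xxxxxx 10xxxxxx 10xxxxxx.
Binary (21 bits): 000011101010010000010.
Split 3+6+6+6: 000 | 011101 | 010010 | 000010.
Byte 1: 11110000 = 0xF0.
Byte 2: 10011101 = 0x9D.
Byte 3: 10010010 = 0x92.
Byte 4: 10000010 = 0x82.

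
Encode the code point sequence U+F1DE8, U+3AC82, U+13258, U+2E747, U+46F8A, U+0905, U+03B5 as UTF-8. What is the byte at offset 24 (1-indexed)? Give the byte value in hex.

0xCE

1-indexed offset 24 is 0-indexed offset 23.
U+F1DE8 → 4-byte form F3 B1 B7 A8 at offsets 0–3.
U+3AC82 → 4-byte form F0 BA B2 82 at offsets 4–7.
U+13258 → 4-byte form F0 93 89 98 at offsets 8–11.
U+2E747 → 4-byte form F0 AE 9D 87 at offsets 12–15.
U+46F8A → 4-byte form F1 86 BE 8A at offsets 16–19.
U+0905 → 3-byte form E0 A4 85 at offsets 20–22.
U+03B5 → 2-byte form CE B5 at offsets 23–24.
Offset 23 falls in char 7's range; it's byte 1 of CE B5 = 0xCE.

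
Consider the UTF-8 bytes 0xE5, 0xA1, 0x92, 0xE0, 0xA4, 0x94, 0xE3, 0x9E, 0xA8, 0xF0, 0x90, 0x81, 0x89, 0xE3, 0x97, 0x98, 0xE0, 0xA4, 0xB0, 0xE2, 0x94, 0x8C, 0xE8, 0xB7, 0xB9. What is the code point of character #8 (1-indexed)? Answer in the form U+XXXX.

Offset 0: leading byte 0xE5 = 11100101 → 3-byte char #1 = E5 A1 92.
Offset 3: leading byte 0xE0 = 11100000 → 3-byte char #2 = E0 A4 94.
Offset 6: leading byte 0xE3 = 11100011 → 3-byte char #3 = E3 9E A8.
Offset 9: leading byte 0xF0 = 11110000 → 4-byte char #4 = F0 90 81 89.
Offset 13: leading byte 0xE3 = 11100011 → 3-byte char #5 = E3 97 98.
Offset 16: leading byte 0xE0 = 11100000 → 3-byte char #6 = E0 A4 B0.
Offset 19: leading byte 0xE2 = 11100010 → 3-byte char #7 = E2 94 8C.
Offset 22: leading byte 0xE8 = 11101000 → 3-byte char #8 = E8 B7 B9.
Leading byte 0xE8 = 11101000 matches 1110xxxx → 3-byte sequence.
Byte 1: 0xE8 = 11101000, payload 1000 (4 bits).
Byte 2: 0xB7 = 10110111 (10xxxxxx ✓), payload 110111.
Byte 3: 0xB9 = 10111001 (10xxxxxx ✓), payload 111001.
Concatenate: 1000110111111001 = 0x8DF9 (16 bits → U+8DF9).

U+8DF9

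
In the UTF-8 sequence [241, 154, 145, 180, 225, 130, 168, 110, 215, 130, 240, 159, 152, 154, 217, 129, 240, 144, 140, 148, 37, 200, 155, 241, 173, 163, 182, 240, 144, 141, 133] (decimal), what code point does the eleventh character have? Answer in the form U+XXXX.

U+10345

Offset 0: leading byte 0xF1 = 11110001 → 4-byte char #1 = F1 9A 91 B4.
Offset 4: leading byte 0xE1 = 11100001 → 3-byte char #2 = E1 82 A8.
Offset 7: leading byte 0x6E = 01101110 → 1-byte char #3 = 6E.
Offset 8: leading byte 0xD7 = 11010111 → 2-byte char #4 = D7 82.
Offset 10: leading byte 0xF0 = 11110000 → 4-byte char #5 = F0 9F 98 9A.
Offset 14: leading byte 0xD9 = 11011001 → 2-byte char #6 = D9 81.
Offset 16: leading byte 0xF0 = 11110000 → 4-byte char #7 = F0 90 8C 94.
Offset 20: leading byte 0x25 = 00100101 → 1-byte char #8 = 25.
Offset 21: leading byte 0xC8 = 11001000 → 2-byte char #9 = C8 9B.
Offset 23: leading byte 0xF1 = 11110001 → 4-byte char #10 = F1 AD A3 B6.
Offset 27: leading byte 0xF0 = 11110000 → 4-byte char #11 = F0 90 8D 85.
Leading byte 0xF0 = 11110000 matches 11110xxx → 4-byte sequence.
Byte 1: 0xF0 = 11110000, payload 000 (3 bits).
Byte 2: 0x90 = 10010000 (10xxxxxx ✓), payload 010000.
Byte 3: 0x8D = 10001101 (10xxxxxx ✓), payload 001101.
Byte 4: 0x85 = 10000101 (10xxxxxx ✓), payload 000101.
Concatenate: 000010000001101000101 = 0x10345 (21 bits → U+10345).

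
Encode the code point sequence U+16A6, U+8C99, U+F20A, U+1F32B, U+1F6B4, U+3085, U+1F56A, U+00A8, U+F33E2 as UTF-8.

U+16A6: 3-byte form → E1 9A A6.
U+8C99: 3-byte form → E8 B2 99.
U+F20A: 3-byte form → EF 88 8A.
U+1F32B: 4-byte form → F0 9F 8C AB.
U+1F6B4: 4-byte form → F0 9F 9A B4.
U+3085: 3-byte form → E3 82 85.
U+1F56A: 4-byte form → F0 9F 95 AA.
U+00A8: 2-byte form → C2 A8.
U+F33E2: 4-byte form → F3 B3 8F A2.
Concatenated (30 bytes): E1 9A A6 E8 B2 99 EF 88 8A F0 9F 8C AB F0 9F 9A B4 E3 82 85 F0 9F 95 AA C2 A8 F3 B3 8F A2.

E1 9A A6 E8 B2 99 EF 88 8A F0 9F 8C AB F0 9F 9A B4 E3 82 85 F0 9F 95 AA C2 A8 F3 B3 8F A2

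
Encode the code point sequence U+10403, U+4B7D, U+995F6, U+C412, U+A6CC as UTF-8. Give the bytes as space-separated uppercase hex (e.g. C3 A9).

U+10403: 4-byte form → F0 90 90 83.
U+4B7D: 3-byte form → E4 AD BD.
U+995F6: 4-byte form → F2 99 97 B6.
U+C412: 3-byte form → EC 90 92.
U+A6CC: 3-byte form → EA 9B 8C.
Concatenated (17 bytes): F0 90 90 83 E4 AD BD F2 99 97 B6 EC 90 92 EA 9B 8C.

F0 90 90 83 E4 AD BD F2 99 97 B6 EC 90 92 EA 9B 8C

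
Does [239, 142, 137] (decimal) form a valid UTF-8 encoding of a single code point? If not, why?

Leading byte 0xEF = 11101111 → 3-byte form.
Continuation bytes 0x8E=10001110, 0x89=10001001 all match 10xxxxxx.
Decoded value 0xF389 is ≥ 0x800 (shortest form) and not a surrogate.

valid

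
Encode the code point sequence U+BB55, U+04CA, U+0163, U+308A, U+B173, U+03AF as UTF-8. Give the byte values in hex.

U+BB55: 3-byte form → EB AD 95.
U+04CA: 2-byte form → D3 8A.
U+0163: 2-byte form → C5 A3.
U+308A: 3-byte form → E3 82 8A.
U+B173: 3-byte form → EB 85 B3.
U+03AF: 2-byte form → CE AF.
Concatenated (15 bytes): EB AD 95 D3 8A C5 A3 E3 82 8A EB 85 B3 CE AF.

EB AD 95 D3 8A C5 A3 E3 82 8A EB 85 B3 CE AF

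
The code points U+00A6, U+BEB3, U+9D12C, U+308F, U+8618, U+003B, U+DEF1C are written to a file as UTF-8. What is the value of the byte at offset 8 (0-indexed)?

U+00A6 → 2-byte form C2 A6 at offsets 0–1.
U+BEB3 → 3-byte form EB BA B3 at offsets 2–4.
U+9D12C → 4-byte form F2 9D 84 AC at offsets 5–8.
Offset 8 falls in char 3's range; it's byte 4 of F2 9D 84 AC = 0xAC.

0xAC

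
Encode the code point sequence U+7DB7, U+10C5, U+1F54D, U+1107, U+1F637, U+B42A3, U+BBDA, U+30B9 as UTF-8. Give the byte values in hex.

U+7DB7: 3-byte form → E7 B6 B7.
U+10C5: 3-byte form → E1 83 85.
U+1F54D: 4-byte form → F0 9F 95 8D.
U+1107: 3-byte form → E1 84 87.
U+1F637: 4-byte form → F0 9F 98 B7.
U+B42A3: 4-byte form → F2 B4 8A A3.
U+BBDA: 3-byte form → EB AF 9A.
U+30B9: 3-byte form → E3 82 B9.
Concatenated (27 bytes): E7 B6 B7 E1 83 85 F0 9F 95 8D E1 84 87 F0 9F 98 B7 F2 B4 8A A3 EB AF 9A E3 82 B9.

E7 B6 B7 E1 83 85 F0 9F 95 8D E1 84 87 F0 9F 98 B7 F2 B4 8A A3 EB AF 9A E3 82 B9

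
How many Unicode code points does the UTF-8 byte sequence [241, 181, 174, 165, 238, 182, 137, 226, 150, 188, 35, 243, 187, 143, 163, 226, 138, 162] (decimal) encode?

6

Byte at offset 0: 0xF1 = 11110001 → 4-byte char (#1). Advance 4.
Byte at offset 4: 0xEE = 11101110 → 3-byte char (#2). Advance 3.
Byte at offset 7: 0xE2 = 11100010 → 3-byte char (#3). Advance 3.
Byte at offset 10: 0x23 = 00100011 → 1-byte char (#4). Advance 1.
Byte at offset 11: 0xF3 = 11110011 → 4-byte char (#5). Advance 4.
Byte at offset 15: 0xE2 = 11100010 → 3-byte char (#6). Advance 3.
Reached end at offset 18 after 6 code points.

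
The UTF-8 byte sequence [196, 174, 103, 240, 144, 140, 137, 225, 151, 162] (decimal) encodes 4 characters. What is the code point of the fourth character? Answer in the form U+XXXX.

U+15E2

Offset 0: leading byte 0xC4 = 11000100 → 2-byte char #1 = C4 AE.
Offset 2: leading byte 0x67 = 01100111 → 1-byte char #2 = 67.
Offset 3: leading byte 0xF0 = 11110000 → 4-byte char #3 = F0 90 8C 89.
Offset 7: leading byte 0xE1 = 11100001 → 3-byte char #4 = E1 97 A2.
Leading byte 0xE1 = 11100001 matches 1110xxxx → 3-byte sequence.
Byte 1: 0xE1 = 11100001, payload 0001 (4 bits).
Byte 2: 0x97 = 10010111 (10xxxxxx ✓), payload 010111.
Byte 3: 0xA2 = 10100010 (10xxxxxx ✓), payload 100010.
Concatenate: 0001010111100010 = 0x15E2 (16 bits → U+15E2).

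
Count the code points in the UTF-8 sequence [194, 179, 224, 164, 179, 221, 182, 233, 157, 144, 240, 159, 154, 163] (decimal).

Byte at offset 0: 0xC2 = 11000010 → 2-byte char (#1). Advance 2.
Byte at offset 2: 0xE0 = 11100000 → 3-byte char (#2). Advance 3.
Byte at offset 5: 0xDD = 11011101 → 2-byte char (#3). Advance 2.
Byte at offset 7: 0xE9 = 11101001 → 3-byte char (#4). Advance 3.
Byte at offset 10: 0xF0 = 11110000 → 4-byte char (#5). Advance 4.
Reached end at offset 14 after 5 code points.

5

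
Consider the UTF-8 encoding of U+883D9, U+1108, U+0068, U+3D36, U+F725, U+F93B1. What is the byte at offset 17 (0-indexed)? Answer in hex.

U+883D9 → 4-byte form F2 88 8F 99 at offsets 0–3.
U+1108 → 3-byte form E1 84 88 at offsets 4–6.
U+0068 → 1-byte form 68 at offsets 7–7.
U+3D36 → 3-byte form E3 B4 B6 at offsets 8–10.
U+F725 → 3-byte form EF 9C A5 at offsets 11–13.
U+F93B1 → 4-byte form F3 B9 8E B1 at offsets 14–17.
Offset 17 falls in char 6's range; it's byte 4 of F3 B9 8E B1 = 0xB1.

0xB1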